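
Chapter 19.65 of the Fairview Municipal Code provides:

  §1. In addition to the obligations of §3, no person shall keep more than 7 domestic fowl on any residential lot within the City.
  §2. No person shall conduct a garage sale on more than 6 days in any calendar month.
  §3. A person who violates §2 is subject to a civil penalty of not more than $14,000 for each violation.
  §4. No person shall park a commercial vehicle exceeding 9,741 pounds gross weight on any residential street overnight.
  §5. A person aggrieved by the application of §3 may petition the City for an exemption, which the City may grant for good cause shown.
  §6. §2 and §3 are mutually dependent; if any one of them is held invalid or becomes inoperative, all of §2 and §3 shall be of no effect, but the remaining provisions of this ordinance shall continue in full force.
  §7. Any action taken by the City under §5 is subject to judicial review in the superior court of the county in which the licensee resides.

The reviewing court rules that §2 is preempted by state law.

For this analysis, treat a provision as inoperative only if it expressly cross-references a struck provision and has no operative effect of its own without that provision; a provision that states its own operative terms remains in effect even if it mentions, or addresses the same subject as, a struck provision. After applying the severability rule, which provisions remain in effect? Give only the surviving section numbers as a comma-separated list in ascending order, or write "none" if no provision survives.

§2 is struck. The only function of §3 is the civil penalty for violating §2, so it cannot stand once §2 is removed. §5 has no operative effect of its own apart from §3 and is therefore inoperative. The only function of §7 is the judicial-review right for §5, so it cannot stand once §5 is removed. §1 mentions §3 but its own obligation stands independently of §3, so §1 is not affected. §6 declares §2 and §3 mutually dependent; since one of them has fallen, all of them are of no effect. The remainder continues in force under §6. §1, §4, and §6 remain in effect.

1, 4, 6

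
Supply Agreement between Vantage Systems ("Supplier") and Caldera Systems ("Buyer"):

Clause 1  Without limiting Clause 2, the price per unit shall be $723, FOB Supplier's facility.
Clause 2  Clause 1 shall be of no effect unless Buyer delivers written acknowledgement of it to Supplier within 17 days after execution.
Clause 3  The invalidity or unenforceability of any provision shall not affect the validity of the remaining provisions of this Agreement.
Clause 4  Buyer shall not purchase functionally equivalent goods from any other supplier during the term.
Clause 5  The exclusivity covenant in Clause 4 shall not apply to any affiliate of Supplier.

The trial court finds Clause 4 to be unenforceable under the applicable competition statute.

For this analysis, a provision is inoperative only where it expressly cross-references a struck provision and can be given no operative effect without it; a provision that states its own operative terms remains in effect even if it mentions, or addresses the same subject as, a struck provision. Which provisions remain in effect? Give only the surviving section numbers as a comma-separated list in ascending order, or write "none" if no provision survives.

Clause 4 is struck. The whole of Clause 5 is the carve-out from the exclusivity covenant, defined by reference to Clause 4, so Clause 5 cannot stand once Clause 4 is removed. Under the severability clause in Clause 3, the remaining provisions continue in force. That leaves Clause 1, Clause 2, and Clause 3 in effect.

1, 2, 3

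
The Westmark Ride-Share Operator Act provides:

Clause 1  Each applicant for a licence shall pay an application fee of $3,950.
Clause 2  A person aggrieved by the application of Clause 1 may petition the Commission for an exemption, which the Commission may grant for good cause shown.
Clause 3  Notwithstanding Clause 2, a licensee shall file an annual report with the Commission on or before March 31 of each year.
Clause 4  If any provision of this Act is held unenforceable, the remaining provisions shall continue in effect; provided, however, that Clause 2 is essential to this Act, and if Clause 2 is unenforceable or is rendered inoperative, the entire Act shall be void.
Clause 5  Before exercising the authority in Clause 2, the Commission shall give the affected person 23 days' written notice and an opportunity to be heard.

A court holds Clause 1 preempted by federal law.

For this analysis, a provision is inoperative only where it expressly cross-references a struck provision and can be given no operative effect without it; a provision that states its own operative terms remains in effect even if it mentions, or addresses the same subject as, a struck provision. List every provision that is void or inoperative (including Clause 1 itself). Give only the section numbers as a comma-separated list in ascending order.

1, 2, 3, 4, 5

Clause 1 is struck. Clause 2 merely fixes the exemption procedure for Clause 1; with Clause 1 gone it has nothing to operate on and falls away. Clause 5 has no operative effect of its own apart from Clause 2 and is therefore inoperative. Clause 4 makes Clause 2 an essential term, and Clause 2 has been rendered inoperative by the cascade; under Clause 4, the entire Act is therefore void. No provision of the Act survives.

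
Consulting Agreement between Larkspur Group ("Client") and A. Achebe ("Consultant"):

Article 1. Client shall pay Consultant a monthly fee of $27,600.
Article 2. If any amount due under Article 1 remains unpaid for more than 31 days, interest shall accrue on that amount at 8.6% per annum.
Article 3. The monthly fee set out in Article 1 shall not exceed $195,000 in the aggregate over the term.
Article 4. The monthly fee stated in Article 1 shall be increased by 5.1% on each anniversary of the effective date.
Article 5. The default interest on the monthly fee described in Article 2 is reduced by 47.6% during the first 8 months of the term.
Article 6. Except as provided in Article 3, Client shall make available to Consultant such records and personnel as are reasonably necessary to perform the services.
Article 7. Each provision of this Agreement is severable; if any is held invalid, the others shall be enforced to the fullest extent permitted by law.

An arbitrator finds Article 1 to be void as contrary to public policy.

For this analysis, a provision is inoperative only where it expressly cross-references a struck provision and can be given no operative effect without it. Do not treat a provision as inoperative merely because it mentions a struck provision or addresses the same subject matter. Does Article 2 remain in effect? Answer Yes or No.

No

Article 1 is struck. Article 2 operates only by reference to Article 1, so it falls with Article 1. Article 3 has no operative effect of its own apart from Article 1 and is therefore inoperative. The whole of Article 4 is the escalation of the monthly fee, defined by reference to Article 1, so Article 4 cannot stand once Article 1 is removed. Article 5 does nothing except set the introductory reduction to the default interest on the monthly fee by reference to Article 2; with Article 2 gone it has no independent effect and is inoperative. Article 6 mentions Article 3 but its own obligation stands independently of Article 3, so Article 6 is not affected. Article 7 is a severability clause and preserves every provision that can still be given independent effect. That leaves Article 6 and Article 7 in effect. Article 2 is among the inoperative provisions, so the answer is no.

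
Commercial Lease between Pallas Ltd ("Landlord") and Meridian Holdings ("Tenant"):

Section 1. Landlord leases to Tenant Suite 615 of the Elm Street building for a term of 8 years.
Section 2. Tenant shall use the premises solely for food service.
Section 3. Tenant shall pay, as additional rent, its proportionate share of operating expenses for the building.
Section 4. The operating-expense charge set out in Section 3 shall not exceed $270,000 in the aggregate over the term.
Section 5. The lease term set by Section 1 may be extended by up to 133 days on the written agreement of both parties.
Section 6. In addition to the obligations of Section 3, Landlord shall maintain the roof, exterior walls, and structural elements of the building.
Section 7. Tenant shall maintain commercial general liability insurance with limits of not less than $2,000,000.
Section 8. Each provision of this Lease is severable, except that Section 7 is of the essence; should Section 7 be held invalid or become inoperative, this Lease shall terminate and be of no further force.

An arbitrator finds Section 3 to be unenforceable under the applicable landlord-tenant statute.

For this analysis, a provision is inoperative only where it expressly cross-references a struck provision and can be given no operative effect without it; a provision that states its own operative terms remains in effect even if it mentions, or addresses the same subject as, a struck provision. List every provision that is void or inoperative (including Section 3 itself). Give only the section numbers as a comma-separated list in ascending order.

3, 4

Section 3 is struck. Section 4 has no operative effect of its own apart from Section 3 and is therefore inoperative. Although Section 6 refers to Section 3, its operative terms do not depend on Section 3, so it remains in effect. Section 8 makes Section 7 an essential term, but Section 7 is unaffected, so the severability proviso in Section 8 preserves the remaining provisions. That leaves Section 1, Section 2, Section 5, Section 6, Section 7, and Section 8 in effect.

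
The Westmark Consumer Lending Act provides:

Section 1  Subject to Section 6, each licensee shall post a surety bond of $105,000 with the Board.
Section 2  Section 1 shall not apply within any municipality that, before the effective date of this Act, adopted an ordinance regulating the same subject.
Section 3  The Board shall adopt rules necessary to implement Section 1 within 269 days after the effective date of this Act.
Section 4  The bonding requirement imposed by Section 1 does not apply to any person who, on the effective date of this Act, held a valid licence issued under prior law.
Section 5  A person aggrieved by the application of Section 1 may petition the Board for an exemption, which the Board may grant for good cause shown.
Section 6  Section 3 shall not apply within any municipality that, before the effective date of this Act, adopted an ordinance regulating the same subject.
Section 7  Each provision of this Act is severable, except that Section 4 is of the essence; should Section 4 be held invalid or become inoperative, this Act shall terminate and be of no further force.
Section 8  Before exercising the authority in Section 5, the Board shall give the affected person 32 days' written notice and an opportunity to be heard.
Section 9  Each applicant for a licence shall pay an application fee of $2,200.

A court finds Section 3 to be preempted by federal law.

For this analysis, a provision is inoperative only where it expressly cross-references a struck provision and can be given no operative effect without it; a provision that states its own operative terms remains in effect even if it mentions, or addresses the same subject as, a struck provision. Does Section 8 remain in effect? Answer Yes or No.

Section 3 is struck. Section 6 operates only by reference to Section 3, so it falls with Section 3. Section 1 mentions Section 6 but its own obligation stands independently of Section 6, so Section 1 is not affected. Section 7 makes Section 4 an essential term, but Section 4 is unaffected, so the severability proviso in Section 7 preserves the remaining provisions. Section 1, Section 2, Section 4, Section 5, Section 7, Section 8, and Section 9 remain in effect. Section 8 is among the surviving provisions, so the answer is yes.

Yes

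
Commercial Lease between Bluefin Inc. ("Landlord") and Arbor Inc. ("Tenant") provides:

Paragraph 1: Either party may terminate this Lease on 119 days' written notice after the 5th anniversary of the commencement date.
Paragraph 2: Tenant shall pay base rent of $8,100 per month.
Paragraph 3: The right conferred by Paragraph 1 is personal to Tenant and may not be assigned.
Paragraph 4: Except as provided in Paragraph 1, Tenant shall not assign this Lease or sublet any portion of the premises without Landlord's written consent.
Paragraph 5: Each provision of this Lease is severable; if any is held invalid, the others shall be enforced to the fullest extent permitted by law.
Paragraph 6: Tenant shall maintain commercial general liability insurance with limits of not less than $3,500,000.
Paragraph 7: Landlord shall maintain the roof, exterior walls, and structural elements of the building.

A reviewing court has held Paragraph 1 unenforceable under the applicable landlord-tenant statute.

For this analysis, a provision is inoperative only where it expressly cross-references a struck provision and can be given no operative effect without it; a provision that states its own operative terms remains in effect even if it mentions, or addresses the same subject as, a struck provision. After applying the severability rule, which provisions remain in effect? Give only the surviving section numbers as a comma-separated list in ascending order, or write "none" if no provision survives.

Paragraph 1 is struck. Paragraph 3 merely fixes the non-assignment of Paragraph 1; with Paragraph 1 gone it has nothing to operate on and falls away. Although Paragraph 4 refers to Paragraph 1, its operative terms do not depend on Paragraph 1, so it remains in effect. Under the severability clause in Paragraph 5, the remaining provisions continue in force. The provisions still in force are Paragraph 2, Paragraph 4, Paragraph 5, Paragraph 6, and Paragraph 7.

2, 4, 5, 6, 7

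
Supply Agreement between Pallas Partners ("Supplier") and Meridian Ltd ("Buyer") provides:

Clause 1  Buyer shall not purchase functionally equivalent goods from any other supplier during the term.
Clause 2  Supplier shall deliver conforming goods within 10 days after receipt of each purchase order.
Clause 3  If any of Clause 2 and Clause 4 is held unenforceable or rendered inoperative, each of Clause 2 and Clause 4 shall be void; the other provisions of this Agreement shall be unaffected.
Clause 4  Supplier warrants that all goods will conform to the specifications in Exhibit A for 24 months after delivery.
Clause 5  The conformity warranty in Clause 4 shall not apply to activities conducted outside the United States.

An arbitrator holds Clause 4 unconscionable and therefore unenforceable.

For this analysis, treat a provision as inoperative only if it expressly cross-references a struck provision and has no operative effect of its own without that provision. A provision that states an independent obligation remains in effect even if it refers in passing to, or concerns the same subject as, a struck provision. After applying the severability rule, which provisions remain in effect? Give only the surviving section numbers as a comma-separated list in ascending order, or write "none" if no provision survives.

Clause 4 is struck. Clause 5 has no operative effect of its own apart from Clause 4 and is therefore inoperative. Clause 3 declares Clause 2 and Clause 4 mutually dependent; since one of them has fallen, all of them are of no effect. That brings down Clause 2 as well. The remainder continues in force under Clause 3. The provisions still in force are Clause 1 and Clause 3.

1, 3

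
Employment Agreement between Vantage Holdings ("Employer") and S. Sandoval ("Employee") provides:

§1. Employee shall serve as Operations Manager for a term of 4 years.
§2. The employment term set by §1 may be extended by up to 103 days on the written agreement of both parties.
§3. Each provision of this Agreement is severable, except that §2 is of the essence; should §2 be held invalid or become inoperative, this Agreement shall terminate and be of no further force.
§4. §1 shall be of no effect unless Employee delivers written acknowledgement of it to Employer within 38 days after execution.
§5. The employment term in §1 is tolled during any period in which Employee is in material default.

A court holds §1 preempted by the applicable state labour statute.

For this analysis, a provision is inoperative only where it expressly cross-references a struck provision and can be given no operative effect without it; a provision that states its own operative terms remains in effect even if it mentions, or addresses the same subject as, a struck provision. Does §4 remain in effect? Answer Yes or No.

§1 is struck. §2 has no operative effect of its own apart from §1 and is therefore inoperative. §4 merely fixes the acknowledgement condition for §1; with §1 gone it has nothing to operate on and falls away. The whole of §5 is the tolling of the employment term, defined by reference to §1, so §5 cannot stand once §1 is removed. §3 makes §2 an essential term, and §2 has been rendered inoperative by the cascade; under §3, the entire Agreement is therefore void. No provision of the Agreement survives. §4 is among the inoperative provisions, so the answer is no.

No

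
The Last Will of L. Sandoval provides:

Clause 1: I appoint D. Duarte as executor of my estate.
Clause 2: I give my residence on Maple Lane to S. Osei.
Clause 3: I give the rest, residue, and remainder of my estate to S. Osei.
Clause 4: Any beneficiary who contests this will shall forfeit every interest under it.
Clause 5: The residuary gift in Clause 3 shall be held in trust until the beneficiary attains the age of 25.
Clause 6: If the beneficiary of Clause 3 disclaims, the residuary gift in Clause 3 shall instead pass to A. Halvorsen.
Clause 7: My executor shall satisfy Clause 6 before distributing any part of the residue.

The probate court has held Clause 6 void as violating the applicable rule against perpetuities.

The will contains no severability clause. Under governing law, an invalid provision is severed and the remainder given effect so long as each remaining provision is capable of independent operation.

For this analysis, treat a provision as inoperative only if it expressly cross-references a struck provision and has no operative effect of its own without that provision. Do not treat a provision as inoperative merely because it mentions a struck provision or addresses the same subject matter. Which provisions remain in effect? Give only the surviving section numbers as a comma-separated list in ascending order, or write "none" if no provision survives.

Clause 6 is struck. Clause 7 operates only by reference to Clause 6, so it falls with Clause 6. Under the stated default rule, only provisions that cannot operate independently fall away; the rest are enforced. That leaves Clause 1, Clause 2, Clause 3, Clause 4, and Clause 5 in effect.

1, 2, 3, 4, 5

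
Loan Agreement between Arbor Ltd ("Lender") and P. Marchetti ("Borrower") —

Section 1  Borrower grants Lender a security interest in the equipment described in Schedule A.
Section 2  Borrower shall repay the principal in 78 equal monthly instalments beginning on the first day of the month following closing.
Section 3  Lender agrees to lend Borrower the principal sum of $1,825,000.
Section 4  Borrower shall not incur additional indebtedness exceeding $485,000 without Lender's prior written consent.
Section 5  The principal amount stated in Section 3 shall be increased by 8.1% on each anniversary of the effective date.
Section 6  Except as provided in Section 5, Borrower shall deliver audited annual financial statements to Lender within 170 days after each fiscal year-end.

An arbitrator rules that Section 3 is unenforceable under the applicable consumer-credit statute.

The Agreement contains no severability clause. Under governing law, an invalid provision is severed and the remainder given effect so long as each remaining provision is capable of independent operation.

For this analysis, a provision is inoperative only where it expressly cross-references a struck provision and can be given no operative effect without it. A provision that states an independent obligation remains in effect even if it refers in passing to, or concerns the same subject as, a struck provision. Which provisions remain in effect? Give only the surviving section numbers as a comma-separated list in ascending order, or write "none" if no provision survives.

Section 3 is struck. Section 5 does nothing except set the escalation of the principal amount by reference to Section 3; with Section 3 gone it has no independent effect and is inoperative. Section 6 mentions Section 5 but its own obligation stands independently of Section 5, so Section 6 is not affected. Under the stated default rule, only provisions that cannot operate independently fall away; the rest are enforced. Section 1, Section 2, Section 4, and Section 6 remain in effect.

1, 2, 4, 6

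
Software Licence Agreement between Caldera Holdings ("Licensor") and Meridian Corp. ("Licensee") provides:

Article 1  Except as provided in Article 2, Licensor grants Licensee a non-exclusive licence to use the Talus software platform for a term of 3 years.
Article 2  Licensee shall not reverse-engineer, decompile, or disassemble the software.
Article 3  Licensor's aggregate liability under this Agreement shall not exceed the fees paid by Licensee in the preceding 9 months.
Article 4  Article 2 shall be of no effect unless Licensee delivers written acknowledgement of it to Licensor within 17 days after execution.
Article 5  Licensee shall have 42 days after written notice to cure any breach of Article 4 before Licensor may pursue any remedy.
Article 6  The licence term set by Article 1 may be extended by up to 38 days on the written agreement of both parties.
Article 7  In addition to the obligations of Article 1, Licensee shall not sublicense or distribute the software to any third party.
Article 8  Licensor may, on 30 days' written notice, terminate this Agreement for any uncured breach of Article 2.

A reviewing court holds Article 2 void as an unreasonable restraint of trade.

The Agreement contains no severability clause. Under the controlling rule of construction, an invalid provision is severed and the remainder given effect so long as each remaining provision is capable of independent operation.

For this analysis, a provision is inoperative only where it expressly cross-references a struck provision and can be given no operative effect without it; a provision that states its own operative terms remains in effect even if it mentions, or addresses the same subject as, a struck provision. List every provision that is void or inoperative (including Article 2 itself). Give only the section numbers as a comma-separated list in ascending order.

2, 4, 5, 8

Article 2 is struck. Article 4 operates only by reference to Article 2, so it falls with Article 2. Article 8 has no operative effect of its own apart from Article 2 and is therefore inoperative. Article 5 has no operative effect of its own apart from Article 4 and is therefore inoperative. Although Article 1 refers to Article 2, its operative terms do not depend on Article 2, so it remains in effect. Under the stated default rule, only provisions that cannot operate independently fall away; the rest are enforced. The provisions still in force are Article 1, Article 3, Article 6, and Article 7.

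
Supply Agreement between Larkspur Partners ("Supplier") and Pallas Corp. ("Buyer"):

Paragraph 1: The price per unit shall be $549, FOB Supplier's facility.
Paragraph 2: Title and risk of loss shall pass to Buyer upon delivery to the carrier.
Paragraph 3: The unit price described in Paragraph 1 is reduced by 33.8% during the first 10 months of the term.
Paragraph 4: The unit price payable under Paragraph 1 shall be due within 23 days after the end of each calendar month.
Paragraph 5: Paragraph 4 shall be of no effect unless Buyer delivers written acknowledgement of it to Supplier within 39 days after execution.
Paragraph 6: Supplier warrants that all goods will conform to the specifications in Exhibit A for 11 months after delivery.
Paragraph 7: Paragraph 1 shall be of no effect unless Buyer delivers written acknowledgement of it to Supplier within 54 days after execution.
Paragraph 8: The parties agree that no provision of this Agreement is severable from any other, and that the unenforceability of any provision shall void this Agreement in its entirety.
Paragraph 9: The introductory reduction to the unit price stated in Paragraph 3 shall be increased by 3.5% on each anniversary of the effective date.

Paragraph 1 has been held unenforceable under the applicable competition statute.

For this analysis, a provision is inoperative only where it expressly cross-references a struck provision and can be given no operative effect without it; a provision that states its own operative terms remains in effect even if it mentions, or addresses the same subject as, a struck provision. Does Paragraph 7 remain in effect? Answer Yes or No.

No

Paragraph 1 is struck. Paragraph 3 has no operative effect of its own apart from Paragraph 1 and is therefore inoperative. Paragraph 4 does nothing except set the payment deadline for the unit price by reference to Paragraph 1; with Paragraph 1 gone it has no independent effect and is inoperative. Paragraph 7 operates only by reference to Paragraph 1, so it falls with Paragraph 1. The only function of Paragraph 5 is the acknowledgement condition for Paragraph 4, so it cannot stand once Paragraph 4 is removed. The whole of Paragraph 9 is the escalation of the introductory reduction to the unit price, defined by reference to Paragraph 3, so Paragraph 9 cannot stand once Paragraph 3 is removed. Paragraph 8 provides that the Agreement is not severable, so the invalidity of any one provision voids the entire Agreement. No provision of the Agreement survives. Paragraph 7 is among the inoperative provisions, so the answer is no.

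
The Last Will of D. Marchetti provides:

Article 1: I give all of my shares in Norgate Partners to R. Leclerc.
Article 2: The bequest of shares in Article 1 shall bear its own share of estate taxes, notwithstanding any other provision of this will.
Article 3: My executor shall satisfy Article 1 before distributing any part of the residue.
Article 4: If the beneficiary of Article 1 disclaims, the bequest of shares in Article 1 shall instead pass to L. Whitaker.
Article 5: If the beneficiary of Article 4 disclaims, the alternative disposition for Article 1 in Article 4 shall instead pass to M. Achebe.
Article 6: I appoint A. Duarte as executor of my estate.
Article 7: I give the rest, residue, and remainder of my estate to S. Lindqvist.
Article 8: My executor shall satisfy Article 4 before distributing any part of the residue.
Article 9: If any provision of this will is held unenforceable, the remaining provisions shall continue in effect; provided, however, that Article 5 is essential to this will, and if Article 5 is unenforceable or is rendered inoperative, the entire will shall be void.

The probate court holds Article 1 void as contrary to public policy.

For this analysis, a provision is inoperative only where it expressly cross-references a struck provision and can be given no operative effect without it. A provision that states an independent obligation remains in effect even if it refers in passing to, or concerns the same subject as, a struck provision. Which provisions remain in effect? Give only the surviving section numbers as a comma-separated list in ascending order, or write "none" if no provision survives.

Article 1 is struck. Article 2 has no operative effect of its own apart from Article 1 and is therefore inoperative. The only function of Article 3 is the priority direction for Article 1, so it cannot stand once Article 1 is removed. Article 4 has no operative effect of its own apart from Article 1 and is therefore inoperative. Article 5 merely fixes the alternative disposition for Article 4; with Article 4 gone it has nothing to operate on and falls away. The only function of Article 8 is the priority direction for Article 4, so it cannot stand once Article 4 is removed. Article 9 makes Article 5 an essential term, and Article 5 has been rendered inoperative by the cascade; under Article 9, the entire will is therefore void. No provision of the will survives.

none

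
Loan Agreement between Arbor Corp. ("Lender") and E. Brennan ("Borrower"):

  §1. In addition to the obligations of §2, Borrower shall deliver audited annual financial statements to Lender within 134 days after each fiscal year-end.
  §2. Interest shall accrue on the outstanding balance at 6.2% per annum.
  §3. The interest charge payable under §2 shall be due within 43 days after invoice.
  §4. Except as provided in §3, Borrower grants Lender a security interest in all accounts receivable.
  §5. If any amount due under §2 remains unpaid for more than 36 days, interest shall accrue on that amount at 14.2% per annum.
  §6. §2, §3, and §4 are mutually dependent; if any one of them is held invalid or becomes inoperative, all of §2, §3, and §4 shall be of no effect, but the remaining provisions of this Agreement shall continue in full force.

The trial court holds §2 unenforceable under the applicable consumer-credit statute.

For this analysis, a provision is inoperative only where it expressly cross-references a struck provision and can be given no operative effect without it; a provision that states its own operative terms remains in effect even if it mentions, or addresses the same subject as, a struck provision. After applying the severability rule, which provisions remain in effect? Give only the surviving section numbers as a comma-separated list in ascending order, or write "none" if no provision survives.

§2 is struck. §3 operates only by reference to §2, so it falls with §2. §5 operates only by reference to §2, so it falls with §2. §1 mentions §2 but its own obligation stands independently of §2, so §1 is not affected. §6 declares §2, §3, and §4 mutually dependent; since one of them has fallen, all of them are of no effect. That brings down §4 as well. The remainder continues in force under §6. The provisions still in force are §1 and §6.

1, 6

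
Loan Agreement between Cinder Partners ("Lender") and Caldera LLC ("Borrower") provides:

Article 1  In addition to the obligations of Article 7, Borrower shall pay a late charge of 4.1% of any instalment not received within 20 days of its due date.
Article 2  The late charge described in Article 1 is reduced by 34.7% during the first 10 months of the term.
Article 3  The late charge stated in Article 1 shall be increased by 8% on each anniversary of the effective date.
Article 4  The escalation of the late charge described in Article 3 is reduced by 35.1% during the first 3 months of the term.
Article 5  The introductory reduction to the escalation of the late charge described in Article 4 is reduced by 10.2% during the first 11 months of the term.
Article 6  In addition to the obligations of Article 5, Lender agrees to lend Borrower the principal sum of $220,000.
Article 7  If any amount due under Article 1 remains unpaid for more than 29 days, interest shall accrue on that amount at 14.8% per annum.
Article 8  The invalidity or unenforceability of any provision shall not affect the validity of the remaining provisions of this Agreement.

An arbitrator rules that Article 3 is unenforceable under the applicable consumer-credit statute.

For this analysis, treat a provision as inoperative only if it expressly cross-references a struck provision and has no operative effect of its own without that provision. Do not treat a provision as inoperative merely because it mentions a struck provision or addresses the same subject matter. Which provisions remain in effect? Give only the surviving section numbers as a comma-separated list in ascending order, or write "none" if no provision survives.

1, 2, 6, 7, 8

Article 3 is struck. Article 4 does nothing except set the introductory reduction to the escalation of the late charge by reference to Article 3; with Article 3 gone it has no independent effect and is inoperative. Article 5 has no operative effect of its own apart from Article 4 and is therefore inoperative. Article 6 mentions Article 5 but its own obligation stands independently of Article 5, so Article 6 is not affected. Article 8 is a severability clause and preserves every provision that can still be given independent effect. Article 1, Article 2, Article 6, Article 7, and Article 8 remain in effect.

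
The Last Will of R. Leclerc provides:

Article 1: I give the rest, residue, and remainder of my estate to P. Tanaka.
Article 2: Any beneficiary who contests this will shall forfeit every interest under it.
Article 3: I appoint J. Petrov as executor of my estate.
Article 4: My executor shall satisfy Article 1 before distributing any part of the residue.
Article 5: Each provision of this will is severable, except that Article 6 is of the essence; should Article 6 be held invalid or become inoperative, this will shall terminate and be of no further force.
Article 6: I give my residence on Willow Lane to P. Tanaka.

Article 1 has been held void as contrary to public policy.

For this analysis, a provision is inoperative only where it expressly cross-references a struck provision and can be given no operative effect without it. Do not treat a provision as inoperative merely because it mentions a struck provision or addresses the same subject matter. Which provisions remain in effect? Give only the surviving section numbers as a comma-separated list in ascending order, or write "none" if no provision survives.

2, 3, 5, 6

Article 1 is struck. The only function of Article 4 is the priority direction for Article 1, so it cannot stand once Article 1 is removed. Article 5 makes Article 6 an essential term, but Article 6 is unaffected, so the severability proviso in Article 5 preserves the remaining provisions. The provisions still in force are Article 2, Article 3, Article 5, and Article 6.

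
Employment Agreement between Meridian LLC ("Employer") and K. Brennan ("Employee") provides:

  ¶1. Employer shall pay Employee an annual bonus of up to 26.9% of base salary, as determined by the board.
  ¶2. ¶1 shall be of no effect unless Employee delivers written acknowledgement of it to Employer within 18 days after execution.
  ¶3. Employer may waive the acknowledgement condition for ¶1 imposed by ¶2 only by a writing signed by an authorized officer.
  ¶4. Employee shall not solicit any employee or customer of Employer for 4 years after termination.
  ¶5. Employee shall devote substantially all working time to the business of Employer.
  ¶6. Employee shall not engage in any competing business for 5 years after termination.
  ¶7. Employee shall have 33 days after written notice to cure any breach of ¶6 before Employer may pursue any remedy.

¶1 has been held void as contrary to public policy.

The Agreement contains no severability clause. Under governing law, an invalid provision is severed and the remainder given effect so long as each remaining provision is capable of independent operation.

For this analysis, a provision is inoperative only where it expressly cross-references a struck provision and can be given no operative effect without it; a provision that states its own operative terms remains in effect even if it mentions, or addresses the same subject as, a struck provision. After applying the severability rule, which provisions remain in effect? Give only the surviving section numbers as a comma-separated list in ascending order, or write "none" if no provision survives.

¶1 is struck. ¶2 operates only by reference to ¶1, so it falls with ¶1. ¶3 operates only by reference to ¶2, so it falls with ¶2. With no severability clause, the stated default rule severs what cannot stand and enforces each remaining provision that can operate on its own. The provisions still in force are ¶4, ¶5, ¶6, and ¶7.

4, 5, 6, 7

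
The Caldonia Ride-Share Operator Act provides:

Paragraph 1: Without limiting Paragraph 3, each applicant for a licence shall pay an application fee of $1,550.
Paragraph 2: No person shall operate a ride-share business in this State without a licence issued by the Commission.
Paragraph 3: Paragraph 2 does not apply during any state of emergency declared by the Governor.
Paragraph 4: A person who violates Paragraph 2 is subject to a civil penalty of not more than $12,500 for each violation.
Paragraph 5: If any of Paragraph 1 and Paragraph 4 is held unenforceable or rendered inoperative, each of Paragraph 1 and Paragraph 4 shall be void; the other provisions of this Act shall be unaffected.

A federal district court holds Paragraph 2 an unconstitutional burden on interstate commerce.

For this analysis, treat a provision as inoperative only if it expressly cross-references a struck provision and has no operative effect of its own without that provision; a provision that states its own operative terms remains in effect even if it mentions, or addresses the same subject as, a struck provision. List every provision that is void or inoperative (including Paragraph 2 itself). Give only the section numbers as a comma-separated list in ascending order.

Paragraph 2 is struck. The only function of Paragraph 3 is the emergency suspension of Paragraph 2, so it cannot stand once Paragraph 2 is removed. Paragraph 4 operates only by reference to Paragraph 2, so it falls with Paragraph 2. Paragraph 5 declares Paragraph 1 and Paragraph 4 mutually dependent; since one of them has fallen, all of them are of no effect. That brings down Paragraph 1 as well. The remainder continues in force under Paragraph 5. Only Paragraph 5 remains in effect.

1, 2, 3, 4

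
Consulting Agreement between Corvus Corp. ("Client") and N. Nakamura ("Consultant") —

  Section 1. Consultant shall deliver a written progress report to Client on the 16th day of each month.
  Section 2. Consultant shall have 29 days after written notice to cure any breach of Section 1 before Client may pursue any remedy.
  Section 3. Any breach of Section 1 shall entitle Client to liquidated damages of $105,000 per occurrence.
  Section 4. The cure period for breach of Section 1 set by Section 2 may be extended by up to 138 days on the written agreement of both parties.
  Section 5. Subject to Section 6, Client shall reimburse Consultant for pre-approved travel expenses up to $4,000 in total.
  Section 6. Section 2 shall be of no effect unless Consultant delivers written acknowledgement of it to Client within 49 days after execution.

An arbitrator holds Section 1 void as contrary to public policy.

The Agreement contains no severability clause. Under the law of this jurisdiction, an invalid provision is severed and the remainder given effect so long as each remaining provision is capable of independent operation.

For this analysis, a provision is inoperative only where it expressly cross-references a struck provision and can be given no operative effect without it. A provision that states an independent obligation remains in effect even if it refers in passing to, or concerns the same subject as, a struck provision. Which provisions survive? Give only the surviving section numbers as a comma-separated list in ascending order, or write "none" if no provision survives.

Section 1 is struck. The only function of Section 2 is the cure period for breach of Section 1, so it cannot stand once Section 1 is removed. Section 3 operates only by reference to Section 1, so it falls with Section 1. Section 4 does nothing except set the extension of the cure period for breach of Section 1 by reference to Section 2; with Section 2 gone it has no independent effect and is inoperative. Section 6 has no operative effect of its own apart from Section 2 and is therefore inoperative. Although Section 5 refers to Section 6, its operative terms do not depend on Section 6, so it remains in effect. Under the stated default rule, only provisions that cannot operate independently fall away; the rest are enforced. Only Section 5 remains in effect.

5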